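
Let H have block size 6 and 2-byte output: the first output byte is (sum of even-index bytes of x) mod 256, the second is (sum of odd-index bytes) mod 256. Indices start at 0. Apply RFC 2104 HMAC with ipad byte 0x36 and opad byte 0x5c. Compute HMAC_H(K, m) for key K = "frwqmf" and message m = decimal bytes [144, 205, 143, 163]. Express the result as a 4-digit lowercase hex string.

Key "frwqmf" = 66 72 77 71 6d 66 is exactly B = 6 bytes: K' = 66 72 77 71 6d 66.
K' ⊕ ipad = 50 44 41 47 5b 50.  K' ⊕ opad = 3a 2e 2b 2d 31 3a.
Inner input = (K'⊕ipad) ∥ m = 50 44 41 47 5b 50 ∥ 90 cd 8f a3.
Inner hash: even-index sum = 523 mod 256 = 11; odd-index sum = 587 mod 256 = 75 → 0b 4b.
Outer input = (K'⊕opad) ∥ inner = 3a 2e 2b 2d 31 3a ∥ 0b 4b.
Outer hash (tag): even-index sum = 161 mod 256 = 161; odd-index sum = 224 mod 256 = 224 → a1 e0.

a1e0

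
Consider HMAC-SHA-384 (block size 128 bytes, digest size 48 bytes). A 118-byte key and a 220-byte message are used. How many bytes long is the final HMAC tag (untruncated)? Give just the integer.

48

The tag is one SHA-384 digest: 48 bytes.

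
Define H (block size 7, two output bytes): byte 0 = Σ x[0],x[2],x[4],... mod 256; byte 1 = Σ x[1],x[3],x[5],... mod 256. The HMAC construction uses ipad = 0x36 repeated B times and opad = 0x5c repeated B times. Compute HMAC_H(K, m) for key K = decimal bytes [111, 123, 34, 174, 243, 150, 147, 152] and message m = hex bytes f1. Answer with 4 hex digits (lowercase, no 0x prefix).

1d86

Key decimal bytes [111, 123, 34, 174, 243, 150, 147, 152] = 6f 7b 22 ae f3 96 93 98 is 8 bytes > B = 7, so hash it first: H(key) = 17 57, then zero-pad to 7 bytes: K' = 17 57 00 00 00 00 00.
K' ⊕ ipad = 21 61 36 36 36 36 36.  K' ⊕ opad = 4b 0b 5c 5c 5c 5c 5c.
Inner input = (K'⊕ipad) ∥ m = 21 61 36 36 36 36 36 ∥ f1.
Inner hash: even-index sum = 195 mod 256 = 195; odd-index sum = 446 mod 256 = 190 → c3 be.
Outer input = (K'⊕opad) ∥ inner = 4b 0b 5c 5c 5c 5c 5c ∥ c3 be.
Outer hash (tag): even-index sum = 541 mod 256 = 29; odd-index sum = 390 mod 256 = 134 → 1d 86.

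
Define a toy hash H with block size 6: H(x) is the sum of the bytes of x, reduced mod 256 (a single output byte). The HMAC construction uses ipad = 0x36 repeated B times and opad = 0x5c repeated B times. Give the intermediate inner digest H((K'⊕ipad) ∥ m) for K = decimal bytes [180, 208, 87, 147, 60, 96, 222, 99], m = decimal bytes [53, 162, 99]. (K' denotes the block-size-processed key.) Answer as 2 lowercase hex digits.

c5

Key decimal bytes [180, 208, 87, 147, 60, 96, 222, 99] = b4 d0 57 93 3c 60 de 63 is 8 bytes > B = 6, so hash it first: H(key) = 4b, then zero-pad to 6 bytes: K' = 4b 00 00 00 00 00.
K' ⊕ ipad = 7d 36 36 36 36 36.
Inner input = 7d 36 36 36 36 36 ∥ 35 a2 63.
Inner hash: sum = 125+54+54+54+54+54+53+162+99 = 709; mod 256 = 197 → c5.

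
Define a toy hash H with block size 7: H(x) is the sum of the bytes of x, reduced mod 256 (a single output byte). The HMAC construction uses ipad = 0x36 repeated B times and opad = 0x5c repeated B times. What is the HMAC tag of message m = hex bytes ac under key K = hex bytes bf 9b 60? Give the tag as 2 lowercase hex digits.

Key hex bytes bf 9b 60 is 3 bytes ≤ B = 7; zero-pad to 7 bytes: K' = bf 9b 60 00 00 00 00.
K' ⊕ ipad = 89 ad 56 36 36 36 36.  K' ⊕ opad = e3 c7 3c 5c 5c 5c 5c.
Inner input = (K'⊕ipad) ∥ m = 89 ad 56 36 36 36 36 ∥ ac.
Inner hash: sum = 137+173+86+54+54+54+54+172 = 784; mod 256 = 16 → 10.
Outer input = (K'⊕opad) ∥ inner = e3 c7 3c 5c 5c 5c 5c ∥ 10.
Outer hash (tag): sum = 227+199+60+92+92+92+92+16 = 870; mod 256 = 102 → 66.

66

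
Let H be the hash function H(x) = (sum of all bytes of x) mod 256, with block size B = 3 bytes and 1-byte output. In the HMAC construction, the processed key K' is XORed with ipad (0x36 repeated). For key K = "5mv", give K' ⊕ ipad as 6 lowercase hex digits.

035b40

Key "5mv" = 35 6d 76 is exactly B = 3 bytes: K' = 35 6d 76.
XOR each byte with 0x36: 35⊕36=03, 6d⊕36=5b, 76⊕36=40.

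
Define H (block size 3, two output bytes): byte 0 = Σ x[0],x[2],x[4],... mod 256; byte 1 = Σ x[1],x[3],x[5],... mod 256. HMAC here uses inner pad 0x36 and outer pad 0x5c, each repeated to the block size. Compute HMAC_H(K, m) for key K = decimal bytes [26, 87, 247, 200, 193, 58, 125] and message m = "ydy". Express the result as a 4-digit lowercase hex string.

d018

Key decimal bytes [26, 87, 247, 200, 193, 58, 125] = 1a 57 f7 c8 c1 3a 7d is 7 bytes > B = 3, so hash it first: H(key) = 4f 59, then zero-pad to 3 bytes: K' = 4f 59 00.
K' ⊕ ipad = 79 6f 36.  K' ⊕ opad = 13 05 5c.
Inner input = (K'⊕ipad) ∥ m = 79 6f 36 ∥ 79 64 79.
Inner hash: even-index sum = 275 mod 256 = 19; odd-index sum = 353 mod 256 = 97 → 13 61.
Outer input = (K'⊕opad) ∥ inner = 13 05 5c ∥ 13 61.
Outer hash (tag): even-index sum = 208 mod 256 = 208; odd-index sum = 24 mod 256 = 24 → d0 18.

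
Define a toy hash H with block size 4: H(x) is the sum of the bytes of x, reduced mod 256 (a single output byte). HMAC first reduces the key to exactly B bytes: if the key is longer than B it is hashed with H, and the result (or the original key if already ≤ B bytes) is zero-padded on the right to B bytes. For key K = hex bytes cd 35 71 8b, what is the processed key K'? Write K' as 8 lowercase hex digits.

Key hex bytes cd 35 71 8b is exactly B = 4 bytes: K' = cd 35 71 8b.

cd35718b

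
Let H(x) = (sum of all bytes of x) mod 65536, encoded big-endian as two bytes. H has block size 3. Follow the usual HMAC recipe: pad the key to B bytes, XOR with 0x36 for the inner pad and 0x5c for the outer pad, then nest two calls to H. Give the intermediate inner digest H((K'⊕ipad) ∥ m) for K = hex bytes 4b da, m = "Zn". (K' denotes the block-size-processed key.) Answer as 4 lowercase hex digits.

0267

Key hex bytes 4b da is 2 bytes ≤ B = 3; zero-pad to 3 bytes: K' = 4b da 00.
K' ⊕ ipad = 7d ec 36.
Inner input = 7d ec 36 ∥ 5a 6e.
Inner hash: sum = 125+236+54+90+110 = 615 → 02 67.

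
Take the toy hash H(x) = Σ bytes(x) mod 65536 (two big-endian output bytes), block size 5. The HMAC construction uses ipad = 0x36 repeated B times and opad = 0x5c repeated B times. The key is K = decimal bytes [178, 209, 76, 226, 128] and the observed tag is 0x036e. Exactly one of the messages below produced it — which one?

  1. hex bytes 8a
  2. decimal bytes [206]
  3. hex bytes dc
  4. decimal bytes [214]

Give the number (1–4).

4

Key decimal bytes [178, 209, 76, 226, 128] = b2 d1 4c e2 80 is exactly B = 5 bytes: K' = b2 d1 4c e2 80.
K' ⊕ ipad = 84 e7 7a d4 b6; K' ⊕ opad = ee 8d 10 be dc.
m1: inner = H(84 e7 7a d4 b6 8a) = 03 f9; tag = H(ee 8d 10 be dc 03 f9) = 0421
m2: inner = H(84 e7 7a d4 b6 ce) = 04 3d; tag = H(ee 8d 10 be dc 04 3d) = 0366
m3: inner = H(84 e7 7a d4 b6 dc) = 04 4b; tag = H(ee 8d 10 be dc 04 4b) = 0374
m4: inner = H(84 e7 7a d4 b6 d6) = 04 45; tag = H(ee 8d 10 be dc 04 45) = 036e ← matches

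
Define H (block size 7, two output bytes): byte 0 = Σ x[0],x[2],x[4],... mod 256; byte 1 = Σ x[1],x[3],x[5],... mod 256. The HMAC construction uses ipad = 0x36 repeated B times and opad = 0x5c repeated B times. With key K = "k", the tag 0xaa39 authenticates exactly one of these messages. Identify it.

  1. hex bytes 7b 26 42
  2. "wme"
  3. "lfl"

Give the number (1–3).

1

Key "k" = 6b is 1 byte ≤ B = 7; zero-pad to 7 bytes: K' = 6b 00 00 00 00 00 00.
K' ⊕ ipad = 5d 36 36 36 36 36 36; K' ⊕ opad = 37 5c 5c 5c 5c 5c 5c.
m1: inner = H(5d 36 36 36 36 36 36 7b 26 42) = 25 5f; tag = H(37 5c 5c 5c 5c 5c 5c 25 5f) = aa39 ← matches
m2: inner = H(5d 36 36 36 36 36 36 77 6d 65) = 6c 7e; tag = H(37 5c 5c 5c 5c 5c 5c 6c 7e) = c980
m3: inner = H(5d 36 36 36 36 36 36 6c 66 6c) = 65 7a; tag = H(37 5c 5c 5c 5c 5c 5c 65 7a) = c579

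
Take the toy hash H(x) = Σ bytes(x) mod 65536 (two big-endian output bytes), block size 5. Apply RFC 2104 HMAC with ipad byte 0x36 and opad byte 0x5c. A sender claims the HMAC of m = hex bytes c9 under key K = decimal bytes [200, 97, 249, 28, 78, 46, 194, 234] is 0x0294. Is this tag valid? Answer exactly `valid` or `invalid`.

Key decimal bytes [200, 97, 249, 28, 78, 46, 194, 234] = c8 61 f9 1c 4e 2e c2 ea is 8 bytes > B = 5, so hash it first: H(key) = 04 66, then zero-pad to 5 bytes: K' = 04 66 00 00 00.
K' ⊕ ipad = 32 50 36 36 36; K' ⊕ opad = 58 3a 5c 5c 5c.
Inner hash: sum = 50+80+54+54+54+201 = 493 → 01 ed.
Outer hash (recomputed tag): sum = 88+58+92+92+92+1+237 = 660 → 02 94.
Recomputed tag = 0294; claimed = 0294 → match.

valid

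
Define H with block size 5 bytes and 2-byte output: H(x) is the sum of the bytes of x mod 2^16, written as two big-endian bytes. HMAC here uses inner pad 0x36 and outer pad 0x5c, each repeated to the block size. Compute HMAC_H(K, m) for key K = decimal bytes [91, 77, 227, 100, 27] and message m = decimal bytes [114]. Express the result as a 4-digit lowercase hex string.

0206

Key decimal bytes [91, 77, 227, 100, 27] = 5b 4d e3 64 1b is exactly B = 5 bytes: K' = 5b 4d e3 64 1b.
K' ⊕ ipad = 6d 7b d5 52 2d.  K' ⊕ opad = 07 11 bf 38 47.
Inner input = (K'⊕ipad) ∥ m = 6d 7b d5 52 2d ∥ 72.
Inner hash: sum = 109+123+213+82+45+114 = 686 → 02 ae.
Outer input = (K'⊕opad) ∥ inner = 07 11 bf 38 47 ∥ 02 ae.
Outer hash (tag): sum = 7+17+191+56+71+2+174 = 518 → 02 06.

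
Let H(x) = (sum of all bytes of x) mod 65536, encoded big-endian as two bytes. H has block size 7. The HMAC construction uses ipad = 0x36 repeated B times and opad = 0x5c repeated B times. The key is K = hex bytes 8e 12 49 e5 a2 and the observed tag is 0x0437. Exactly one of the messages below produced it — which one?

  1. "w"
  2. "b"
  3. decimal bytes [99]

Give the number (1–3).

2

Key hex bytes 8e 12 49 e5 a2 is 5 bytes ≤ B = 7; zero-pad to 7 bytes: K' = 8e 12 49 e5 a2 00 00.
K' ⊕ ipad = b8 24 7f d3 94 36 36; K' ⊕ opad = d2 4e 15 b9 fe 5c 5c.
m1: inner = H(b8 24 7f d3 94 36 36 77) = 03 a5; tag = H(d2 4e 15 b9 fe 5c 5c 03 a5) = 044c
m2: inner = H(b8 24 7f d3 94 36 36 62) = 03 90; tag = H(d2 4e 15 b9 fe 5c 5c 03 90) = 0437 ← matches
m3: inner = H(b8 24 7f d3 94 36 36 63) = 03 91; tag = H(d2 4e 15 b9 fe 5c 5c 03 91) = 0438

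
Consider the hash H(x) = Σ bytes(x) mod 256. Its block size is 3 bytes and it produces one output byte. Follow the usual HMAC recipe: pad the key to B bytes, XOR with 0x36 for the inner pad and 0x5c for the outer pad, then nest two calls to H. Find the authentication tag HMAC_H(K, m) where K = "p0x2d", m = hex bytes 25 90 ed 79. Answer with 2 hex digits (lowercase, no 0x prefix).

c9

Key "p0x2d" = 70 30 78 32 64 is 5 bytes > B = 3, so hash it first: H(key) = ae, then zero-pad to 3 bytes: K' = ae 00 00.
K' ⊕ ipad = 98 36 36.  K' ⊕ opad = f2 5c 5c.
Inner input = (K'⊕ipad) ∥ m = 98 36 36 ∥ 25 90 ed 79.
Inner hash: sum = 152+54+54+37+144+237+121 = 799; mod 256 = 31 → 1f.
Outer input = (K'⊕opad) ∥ inner = f2 5c 5c ∥ 1f.
Outer hash (tag): sum = 242+92+92+31 = 457; mod 256 = 201 → c9.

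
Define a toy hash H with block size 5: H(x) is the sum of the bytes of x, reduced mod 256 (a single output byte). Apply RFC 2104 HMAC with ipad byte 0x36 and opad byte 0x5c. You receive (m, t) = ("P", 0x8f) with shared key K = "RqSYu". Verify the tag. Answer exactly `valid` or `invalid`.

Key "RqSYu" = 52 71 53 59 75 is exactly B = 5 bytes: K' = 52 71 53 59 75.
K' ⊕ ipad = 64 47 65 6f 43; K' ⊕ opad = 0e 2d 0f 05 29.
Inner hash: sum = 100+71+101+111+67+80 = 530; mod 256 = 18 → 12.
Outer hash (recomputed tag): sum = 14+45+15+5+41+18 = 138 → 8a.
Recomputed tag = 8a; claimed = 8f → mismatch.

invalid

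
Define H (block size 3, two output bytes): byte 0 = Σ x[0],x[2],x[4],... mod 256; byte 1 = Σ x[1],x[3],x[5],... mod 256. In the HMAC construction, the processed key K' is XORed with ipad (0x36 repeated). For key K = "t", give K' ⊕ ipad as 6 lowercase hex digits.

Key "t" = 74 is 1 byte ≤ B = 3; zero-pad to 3 bytes: K' = 74 00 00.
XOR each byte with 0x36: 74⊕36=42, 00⊕36=36, 00⊕36=36.

423636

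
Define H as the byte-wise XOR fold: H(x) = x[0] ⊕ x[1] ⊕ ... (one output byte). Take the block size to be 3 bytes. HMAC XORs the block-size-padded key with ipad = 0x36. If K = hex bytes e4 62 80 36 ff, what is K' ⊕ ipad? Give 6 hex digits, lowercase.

Key hex bytes e4 62 80 36 ff is 5 bytes > B = 3, so hash it first: H(key) = cf, then zero-pad to 3 bytes: K' = cf 00 00.
XOR each byte with 0x36: cf⊕36=f9, 00⊕36=36, 00⊕36=36.

f93636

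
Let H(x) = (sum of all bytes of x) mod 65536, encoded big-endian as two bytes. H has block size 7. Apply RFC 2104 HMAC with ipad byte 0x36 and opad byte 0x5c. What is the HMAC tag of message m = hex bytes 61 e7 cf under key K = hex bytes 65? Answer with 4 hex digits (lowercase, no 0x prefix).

Key hex bytes 65 is 1 byte ≤ B = 7; zero-pad to 7 bytes: K' = 65 00 00 00 00 00 00.
K' ⊕ ipad = 53 36 36 36 36 36 36.  K' ⊕ opad = 39 5c 5c 5c 5c 5c 5c.
Inner input = (K'⊕ipad) ∥ m = 53 36 36 36 36 36 36 ∥ 61 e7 cf.
Inner hash: sum = 83+54+54+54+54+54+54+97+231+207 = 942 → 03 ae.
Outer input = (K'⊕opad) ∥ inner = 39 5c 5c 5c 5c 5c 5c ∥ 03 ae.
Outer hash (tag): sum = 57+92+92+92+92+92+92+3+174 = 786 → 03 12.

0312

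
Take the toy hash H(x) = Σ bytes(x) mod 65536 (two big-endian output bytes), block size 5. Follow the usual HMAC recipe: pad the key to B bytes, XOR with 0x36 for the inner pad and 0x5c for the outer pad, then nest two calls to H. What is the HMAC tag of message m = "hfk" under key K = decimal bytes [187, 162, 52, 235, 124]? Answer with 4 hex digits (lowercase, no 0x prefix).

Key decimal bytes [187, 162, 52, 235, 124] = bb a2 34 eb 7c is exactly B = 5 bytes: K' = bb a2 34 eb 7c.
K' ⊕ ipad = 8d 94 02 dd 4a.  K' ⊕ opad = e7 fe 68 b7 20.
Inner input = (K'⊕ipad) ∥ m = 8d 94 02 dd 4a ∥ 68 66 6b.
Inner hash: sum = 141+148+2+221+74+104+102+107 = 899 → 03 83.
Outer input = (K'⊕opad) ∥ inner = e7 fe 68 b7 20 ∥ 03 83.
Outer hash (tag): sum = 231+254+104+183+32+3+131 = 938 → 03 aa.

03aa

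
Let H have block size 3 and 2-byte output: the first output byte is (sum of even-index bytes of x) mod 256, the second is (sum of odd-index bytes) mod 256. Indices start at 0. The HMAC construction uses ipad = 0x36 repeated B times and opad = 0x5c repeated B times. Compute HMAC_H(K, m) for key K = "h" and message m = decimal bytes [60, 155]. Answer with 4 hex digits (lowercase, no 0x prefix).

028b

Key "h" = 68 is 1 byte ≤ B = 3; zero-pad to 3 bytes: K' = 68 00 00.
K' ⊕ ipad = 5e 36 36.  K' ⊕ opad = 34 5c 5c.
Inner input = (K'⊕ipad) ∥ m = 5e 36 36 ∥ 3c 9b.
Inner hash: even-index sum = 303 mod 256 = 47; odd-index sum = 114 mod 256 = 114 → 2f 72.
Outer input = (K'⊕opad) ∥ inner = 34 5c 5c ∥ 2f 72.
Outer hash (tag): even-index sum = 258 mod 256 = 2; odd-index sum = 139 mod 256 = 139 → 02 8b.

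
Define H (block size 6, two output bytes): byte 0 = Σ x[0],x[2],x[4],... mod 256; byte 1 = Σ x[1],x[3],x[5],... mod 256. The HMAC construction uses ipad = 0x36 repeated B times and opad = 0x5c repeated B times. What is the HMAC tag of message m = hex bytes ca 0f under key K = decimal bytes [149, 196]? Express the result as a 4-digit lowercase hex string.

Key decimal bytes [149, 196] = 95 c4 is 2 bytes ≤ B = 6; zero-pad to 6 bytes: K' = 95 c4 00 00 00 00.
K' ⊕ ipad = a3 f2 36 36 36 36.  K' ⊕ opad = c9 98 5c 5c 5c 5c.
Inner input = (K'⊕ipad) ∥ m = a3 f2 36 36 36 36 ∥ ca 0f.
Inner hash: even-index sum = 473 mod 256 = 217; odd-index sum = 365 mod 256 = 109 → d9 6d.
Outer input = (K'⊕opad) ∥ inner = c9 98 5c 5c 5c 5c ∥ d9 6d.
Outer hash (tag): even-index sum = 602 mod 256 = 90; odd-index sum = 445 mod 256 = 189 → 5a bd.

5abd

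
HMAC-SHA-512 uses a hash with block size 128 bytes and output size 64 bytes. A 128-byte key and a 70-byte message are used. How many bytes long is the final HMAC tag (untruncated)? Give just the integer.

64

The tag is one SHA-512 digest: 64 bytes.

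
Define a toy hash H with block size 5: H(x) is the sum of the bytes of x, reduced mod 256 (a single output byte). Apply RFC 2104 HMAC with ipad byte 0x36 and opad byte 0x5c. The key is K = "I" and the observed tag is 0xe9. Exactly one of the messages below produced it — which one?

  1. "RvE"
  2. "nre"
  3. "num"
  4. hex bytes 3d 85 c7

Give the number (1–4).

Key "I" = 49 is 1 byte ≤ B = 5; zero-pad to 5 bytes: K' = 49 00 00 00 00.
K' ⊕ ipad = 7f 36 36 36 36; K' ⊕ opad = 15 5c 5c 5c 5c.
m1: inner = H(7f 36 36 36 36 52 76 45) = 64; tag = H(15 5c 5c 5c 5c 64) = e9 ← matches
m2: inner = H(7f 36 36 36 36 6e 72 65) = 9c; tag = H(15 5c 5c 5c 5c 9c) = 21
m3: inner = H(7f 36 36 36 36 6e 75 6d) = a7; tag = H(15 5c 5c 5c 5c a7) = 2c
m4: inner = H(7f 36 36 36 36 3d 85 c7) = e0; tag = H(15 5c 5c 5c 5c e0) = 65

1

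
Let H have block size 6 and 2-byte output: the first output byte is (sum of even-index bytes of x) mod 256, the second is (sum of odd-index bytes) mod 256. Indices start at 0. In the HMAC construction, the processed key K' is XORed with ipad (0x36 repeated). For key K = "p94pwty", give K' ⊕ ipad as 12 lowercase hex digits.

Key "p94pwty" = 70 39 34 70 77 74 79 is 7 bytes > B = 6, so hash it first: H(key) = 94 1d, then zero-pad to 6 bytes: K' = 94 1d 00 00 00 00.
XOR each byte with 0x36: 94⊕36=a2, 1d⊕36=2b, 00⊕36=36, 00⊕36=36, 00⊕36=36, 00⊕36=36.

a22b36363636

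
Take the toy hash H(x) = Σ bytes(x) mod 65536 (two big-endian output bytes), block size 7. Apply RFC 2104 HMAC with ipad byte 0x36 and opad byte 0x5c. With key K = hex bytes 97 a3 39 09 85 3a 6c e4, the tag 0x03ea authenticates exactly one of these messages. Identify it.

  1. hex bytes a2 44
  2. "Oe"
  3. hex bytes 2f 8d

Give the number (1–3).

1

Key hex bytes 97 a3 39 09 85 3a 6c e4 is 8 bytes > B = 7, so hash it first: H(key) = 03 8b, then zero-pad to 7 bytes: K' = 03 8b 00 00 00 00 00.
K' ⊕ ipad = 35 bd 36 36 36 36 36; K' ⊕ opad = 5f d7 5c 5c 5c 5c 5c.
m1: inner = H(35 bd 36 36 36 36 36 a2 44) = 02 e6; tag = H(5f d7 5c 5c 5c 5c 5c 02 e6) = 03ea ← matches
m2: inner = H(35 bd 36 36 36 36 36 4f 65) = 02 b4; tag = H(5f d7 5c 5c 5c 5c 5c 02 b4) = 03b8
m3: inner = H(35 bd 36 36 36 36 36 2f 8d) = 02 bc; tag = H(5f d7 5c 5c 5c 5c 5c 02 bc) = 03c0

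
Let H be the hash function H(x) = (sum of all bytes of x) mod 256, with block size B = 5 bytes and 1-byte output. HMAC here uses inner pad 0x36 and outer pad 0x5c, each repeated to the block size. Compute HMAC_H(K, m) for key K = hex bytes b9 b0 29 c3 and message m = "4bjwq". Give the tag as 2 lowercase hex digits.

88

Key hex bytes b9 b0 29 c3 is 4 bytes ≤ B = 5; zero-pad to 5 bytes: K' = b9 b0 29 c3 00.
K' ⊕ ipad = 8f 86 1f f5 36.  K' ⊕ opad = e5 ec 75 9f 5c.
Inner input = (K'⊕ipad) ∥ m = 8f 86 1f f5 36 ∥ 34 62 6a 77 71.
Inner hash: sum = 143+134+31+245+54+52+98+106+119+113 = 1095; mod 256 = 71 → 47.
Outer input = (K'⊕opad) ∥ inner = e5 ec 75 9f 5c ∥ 47.
Outer hash (tag): sum = 229+236+117+159+92+71 = 904; mod 256 = 136 → 88.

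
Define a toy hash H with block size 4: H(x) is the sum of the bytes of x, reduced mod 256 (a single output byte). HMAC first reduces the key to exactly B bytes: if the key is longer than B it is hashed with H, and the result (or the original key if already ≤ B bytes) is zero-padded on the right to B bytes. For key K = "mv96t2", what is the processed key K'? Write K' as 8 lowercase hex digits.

f8000000

|K| = 6 > B = 4, so first hash the key.
H(K): sum = 109+118+57+54+116+50 = 504; mod 256 = 248 → f8.
Zero-pad H(K) = f8 to 4 bytes: K' = f8 00 00 00.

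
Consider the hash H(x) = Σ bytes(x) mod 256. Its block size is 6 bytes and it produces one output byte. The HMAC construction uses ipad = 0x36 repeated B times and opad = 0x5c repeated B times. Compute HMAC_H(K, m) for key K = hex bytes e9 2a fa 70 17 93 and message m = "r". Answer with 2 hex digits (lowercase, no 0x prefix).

5c

Key hex bytes e9 2a fa 70 17 93 is exactly B = 6 bytes: K' = e9 2a fa 70 17 93.
K' ⊕ ipad = df 1c cc 46 21 a5.  K' ⊕ opad = b5 76 a6 2c 4b cf.
Inner input = (K'⊕ipad) ∥ m = df 1c cc 46 21 a5 ∥ 72.
Inner hash: sum = 223+28+204+70+33+165+114 = 837; mod 256 = 69 → 45.
Outer input = (K'⊕opad) ∥ inner = b5 76 a6 2c 4b cf ∥ 45.
Outer hash (tag): sum = 181+118+166+44+75+207+69 = 860; mod 256 = 92 → 5c.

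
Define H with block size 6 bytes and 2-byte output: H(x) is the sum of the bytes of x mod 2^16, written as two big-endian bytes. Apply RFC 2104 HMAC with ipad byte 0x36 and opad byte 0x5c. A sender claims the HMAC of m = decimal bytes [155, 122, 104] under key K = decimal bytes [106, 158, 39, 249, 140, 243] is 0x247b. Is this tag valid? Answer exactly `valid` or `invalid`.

invalid

Key decimal bytes [106, 158, 39, 249, 140, 243] = 6a 9e 27 f9 8c f3 is exactly B = 6 bytes: K' = 6a 9e 27 f9 8c f3.
K' ⊕ ipad = 5c a8 11 cf ba c5; K' ⊕ opad = 36 c2 7b a5 d0 af.
Inner hash: sum = 92+168+17+207+186+197+155+122+104 = 1248 → 04 e0.
Outer hash (recomputed tag): sum = 54+194+123+165+208+175+4+224 = 1147 → 04 7b.
Recomputed tag = 047b; claimed = 247b → mismatch.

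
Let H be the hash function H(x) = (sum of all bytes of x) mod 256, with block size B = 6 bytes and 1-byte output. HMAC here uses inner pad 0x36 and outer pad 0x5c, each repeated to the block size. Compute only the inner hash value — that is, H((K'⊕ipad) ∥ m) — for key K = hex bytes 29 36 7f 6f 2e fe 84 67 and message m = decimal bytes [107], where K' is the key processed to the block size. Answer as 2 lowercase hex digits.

Key hex bytes 29 36 7f 6f 2e fe 84 67 is 8 bytes > B = 6, so hash it first: H(key) = 64, then zero-pad to 6 bytes: K' = 64 00 00 00 00 00.
K' ⊕ ipad = 52 36 36 36 36 36.
Inner input = 52 36 36 36 36 36 ∥ 6b.
Inner hash: sum = 82+54+54+54+54+54+107 = 459; mod 256 = 203 → cb.

cb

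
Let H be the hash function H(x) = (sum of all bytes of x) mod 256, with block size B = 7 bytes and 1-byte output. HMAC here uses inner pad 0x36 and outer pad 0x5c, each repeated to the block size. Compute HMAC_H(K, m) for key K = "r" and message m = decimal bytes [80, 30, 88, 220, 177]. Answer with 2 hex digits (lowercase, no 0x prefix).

31

Key "r" = 72 is 1 byte ≤ B = 7; zero-pad to 7 bytes: K' = 72 00 00 00 00 00 00.
K' ⊕ ipad = 44 36 36 36 36 36 36.  K' ⊕ opad = 2e 5c 5c 5c 5c 5c 5c.
Inner input = (K'⊕ipad) ∥ m = 44 36 36 36 36 36 36 ∥ 50 1e 58 dc b1.
Inner hash: sum = 68+54+54+54+54+54+54+80+30+88+220+177 = 987; mod 256 = 219 → db.
Outer input = (K'⊕opad) ∥ inner = 2e 5c 5c 5c 5c 5c 5c ∥ db.
Outer hash (tag): sum = 46+92+92+92+92+92+92+219 = 817; mod 256 = 49 → 31.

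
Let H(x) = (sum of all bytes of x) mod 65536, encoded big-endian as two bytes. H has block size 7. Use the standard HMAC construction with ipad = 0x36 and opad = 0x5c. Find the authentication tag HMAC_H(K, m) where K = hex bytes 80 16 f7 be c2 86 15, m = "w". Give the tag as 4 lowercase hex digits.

Key hex bytes 80 16 f7 be c2 86 15 is exactly B = 7 bytes: K' = 80 16 f7 be c2 86 15.
K' ⊕ ipad = b6 20 c1 88 f4 b0 23.  K' ⊕ opad = dc 4a ab e2 9e da 49.
Inner input = (K'⊕ipad) ∥ m = b6 20 c1 88 f4 b0 23 ∥ 77.
Inner hash: sum = 182+32+193+136+244+176+35+119 = 1117 → 04 5d.
Outer input = (K'⊕opad) ∥ inner = dc 4a ab e2 9e da 49 ∥ 04 5d.
Outer hash (tag): sum = 220+74+171+226+158+218+73+4+93 = 1237 → 04 d5.

04d5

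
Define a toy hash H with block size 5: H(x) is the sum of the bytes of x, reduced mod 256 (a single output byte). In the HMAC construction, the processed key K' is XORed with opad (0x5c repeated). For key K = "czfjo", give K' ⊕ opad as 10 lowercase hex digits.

Key "czfjo" = 63 7a 66 6a 6f is exactly B = 5 bytes: K' = 63 7a 66 6a 6f.
XOR each byte with 0x5c: 63⊕5c=3f, 7a⊕5c=26, 66⊕5c=3a, 6a⊕5c=36, 6f⊕5c=33.

3f263a3633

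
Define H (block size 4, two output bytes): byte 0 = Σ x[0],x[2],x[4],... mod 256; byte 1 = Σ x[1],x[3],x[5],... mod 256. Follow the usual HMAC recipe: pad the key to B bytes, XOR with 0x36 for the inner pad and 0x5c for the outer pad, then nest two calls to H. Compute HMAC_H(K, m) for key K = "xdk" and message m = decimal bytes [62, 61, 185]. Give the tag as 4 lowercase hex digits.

Key "xdk" = 78 64 6b is 3 bytes ≤ B = 4; zero-pad to 4 bytes: K' = 78 64 6b 00.
K' ⊕ ipad = 4e 52 5d 36.  K' ⊕ opad = 24 38 37 5c.
Inner input = (K'⊕ipad) ∥ m = 4e 52 5d 36 ∥ 3e 3d b9.
Inner hash: even-index sum = 418 mod 256 = 162; odd-index sum = 197 mod 256 = 197 → a2 c5.
Outer input = (K'⊕opad) ∥ inner = 24 38 37 5c ∥ a2 c5.
Outer hash (tag): even-index sum = 253 mod 256 = 253; odd-index sum = 345 mod 256 = 89 → fd 59.

fd59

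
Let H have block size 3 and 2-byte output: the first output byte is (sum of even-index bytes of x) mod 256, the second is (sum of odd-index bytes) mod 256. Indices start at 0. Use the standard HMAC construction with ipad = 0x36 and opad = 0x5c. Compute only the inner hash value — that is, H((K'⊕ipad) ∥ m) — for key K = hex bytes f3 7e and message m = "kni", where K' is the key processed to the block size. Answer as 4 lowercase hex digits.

Key hex bytes f3 7e is 2 bytes ≤ B = 3; zero-pad to 3 bytes: K' = f3 7e 00.
K' ⊕ ipad = c5 48 36.
Inner input = c5 48 36 ∥ 6b 6e 69.
Inner hash: even-index sum = 361 mod 256 = 105; odd-index sum = 284 mod 256 = 28 → 69 1c.

691c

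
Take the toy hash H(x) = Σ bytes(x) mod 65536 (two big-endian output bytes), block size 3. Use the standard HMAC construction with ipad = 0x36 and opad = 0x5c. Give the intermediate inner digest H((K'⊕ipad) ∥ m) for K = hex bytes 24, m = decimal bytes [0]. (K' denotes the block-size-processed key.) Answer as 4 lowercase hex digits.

007e

Key hex bytes 24 is 1 byte ≤ B = 3; zero-pad to 3 bytes: K' = 24 00 00.
K' ⊕ ipad = 12 36 36.
Inner input = 12 36 36 ∥ 00.
Inner hash: sum = 18+54+54+0 = 126 → 00 7e.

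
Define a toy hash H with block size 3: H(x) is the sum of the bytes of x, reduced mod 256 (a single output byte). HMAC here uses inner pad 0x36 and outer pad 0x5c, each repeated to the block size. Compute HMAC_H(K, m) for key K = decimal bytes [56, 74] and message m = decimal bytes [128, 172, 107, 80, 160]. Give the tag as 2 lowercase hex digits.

1d

Key decimal bytes [56, 74] = 38 4a is 2 bytes ≤ B = 3; zero-pad to 3 bytes: K' = 38 4a 00.
K' ⊕ ipad = 0e 7c 36.  K' ⊕ opad = 64 16 5c.
Inner input = (K'⊕ipad) ∥ m = 0e 7c 36 ∥ 80 ac 6b 50 a0.
Inner hash: sum = 14+124+54+128+172+107+80+160 = 839; mod 256 = 71 → 47.
Outer input = (K'⊕opad) ∥ inner = 64 16 5c ∥ 47.
Outer hash (tag): sum = 100+22+92+71 = 285; mod 256 = 29 → 1d.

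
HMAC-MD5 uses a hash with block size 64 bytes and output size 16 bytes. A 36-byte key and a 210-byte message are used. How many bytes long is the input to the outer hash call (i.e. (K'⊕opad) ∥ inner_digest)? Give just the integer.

Key is 36 ≤ 64 bytes, zero-padded: |K'| = 64.
Outer input = (K'⊕opad) ∥ H(inner) → 64 + 16 = 80 bytes.

80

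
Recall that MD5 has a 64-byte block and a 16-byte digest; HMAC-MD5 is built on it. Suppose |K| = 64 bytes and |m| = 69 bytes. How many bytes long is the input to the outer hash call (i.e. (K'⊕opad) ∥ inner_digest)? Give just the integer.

80

Key is 64 ≤ 64 bytes, zero-padded: |K'| = 64.
Outer input = (K'⊕opad) ∥ H(inner) → 64 + 16 = 80 bytes.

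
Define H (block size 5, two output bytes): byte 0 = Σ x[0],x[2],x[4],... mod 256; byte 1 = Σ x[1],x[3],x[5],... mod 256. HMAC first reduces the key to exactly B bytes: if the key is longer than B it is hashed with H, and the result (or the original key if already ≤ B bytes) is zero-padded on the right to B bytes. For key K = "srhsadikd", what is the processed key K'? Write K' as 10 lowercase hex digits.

09b4000000

|K| = 9 > B = 5, so first hash the key.
H(K): even-index sum = 521 mod 256 = 9; odd-index sum = 436 mod 256 = 180 → 09 b4.
Zero-pad H(K) = 09 b4 to 5 bytes: K' = 09 b4 00 00 00.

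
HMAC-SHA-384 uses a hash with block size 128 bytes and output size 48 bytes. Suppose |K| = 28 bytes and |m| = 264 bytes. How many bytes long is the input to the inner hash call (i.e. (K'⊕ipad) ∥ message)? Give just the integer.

392

Key is 28 ≤ 128 bytes, zero-padded: |K'| = 128.
Inner input = (K'⊕ipad) ∥ m → 128 + 264 = 392 bytes.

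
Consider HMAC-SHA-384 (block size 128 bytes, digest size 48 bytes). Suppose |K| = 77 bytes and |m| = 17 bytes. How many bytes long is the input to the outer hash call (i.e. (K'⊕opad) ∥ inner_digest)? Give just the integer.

Key is 77 ≤ 128 bytes, zero-padded: |K'| = 128.
Outer input = (K'⊕opad) ∥ H(inner) → 128 + 48 = 176 bytes.

176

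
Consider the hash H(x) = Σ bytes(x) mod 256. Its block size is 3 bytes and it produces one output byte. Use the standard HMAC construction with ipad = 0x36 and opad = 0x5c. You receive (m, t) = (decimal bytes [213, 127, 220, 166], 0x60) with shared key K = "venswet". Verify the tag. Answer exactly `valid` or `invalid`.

invalid

Key "venswet" = 76 65 6e 73 77 65 74 is 7 bytes > B = 3, so hash it first: H(key) = 0c, then zero-pad to 3 bytes: K' = 0c 00 00.
K' ⊕ ipad = 3a 36 36; K' ⊕ opad = 50 5c 5c.
Inner hash: sum = 58+54+54+213+127+220+166 = 892; mod 256 = 124 → 7c.
Outer hash (recomputed tag): sum = 80+92+92+124 = 388; mod 256 = 132 → 84.
Recomputed tag = 84; claimed = 60 → mismatch.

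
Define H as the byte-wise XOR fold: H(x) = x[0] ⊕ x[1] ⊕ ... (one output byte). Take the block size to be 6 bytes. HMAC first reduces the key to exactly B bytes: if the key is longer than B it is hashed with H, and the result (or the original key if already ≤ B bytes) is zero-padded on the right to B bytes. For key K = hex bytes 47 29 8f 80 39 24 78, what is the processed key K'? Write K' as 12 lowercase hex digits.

040000000000

|K| = 7 > B = 6, so first hash the key.
H(K): XOR 47⊕29⊕8f⊕80⊕39⊕24⊕78 = 04.
Zero-pad H(K) = 04 to 6 bytes: K' = 04 00 00 00 00 00.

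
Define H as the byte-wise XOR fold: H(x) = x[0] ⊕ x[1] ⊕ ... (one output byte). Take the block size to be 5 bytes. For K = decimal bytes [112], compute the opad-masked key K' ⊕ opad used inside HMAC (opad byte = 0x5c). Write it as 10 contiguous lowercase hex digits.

2c5c5c5c5c

Key decimal bytes [112] = 70 is 1 byte ≤ B = 5; zero-pad to 5 bytes: K' = 70 00 00 00 00.
XOR each byte with 0x5c: 70⊕5c=2c, 00⊕5c=5c, 00⊕5c=5c, 00⊕5c=5c, 00⊕5c=5c.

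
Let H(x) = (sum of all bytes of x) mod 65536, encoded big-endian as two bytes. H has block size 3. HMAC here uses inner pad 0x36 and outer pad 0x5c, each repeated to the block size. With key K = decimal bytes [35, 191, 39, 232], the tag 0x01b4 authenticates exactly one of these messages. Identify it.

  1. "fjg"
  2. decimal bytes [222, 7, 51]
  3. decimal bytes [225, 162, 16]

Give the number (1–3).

2

Key decimal bytes [35, 191, 39, 232] = 23 bf 27 e8 is 4 bytes > B = 3, so hash it first: H(key) = 01 f1, then zero-pad to 3 bytes: K' = 01 f1 00.
K' ⊕ ipad = 37 c7 36; K' ⊕ opad = 5d ad 5c.
m1: inner = H(37 c7 36 66 6a 67) = 02 6b; tag = H(5d ad 5c 02 6b) = 01d3
m2: inner = H(37 c7 36 de 07 33) = 02 4c; tag = H(5d ad 5c 02 4c) = 01b4 ← matches
m3: inner = H(37 c7 36 e1 a2 10) = 02 c7; tag = H(5d ad 5c 02 c7) = 022f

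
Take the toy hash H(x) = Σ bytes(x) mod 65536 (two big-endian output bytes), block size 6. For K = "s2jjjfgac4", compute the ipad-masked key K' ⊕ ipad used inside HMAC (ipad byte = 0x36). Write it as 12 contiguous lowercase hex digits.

Key "s2jjjfgac4" = 73 32 6a 6a 6a 66 67 61 63 34 is 10 bytes > B = 6, so hash it first: H(key) = 03 a8, then zero-pad to 6 bytes: K' = 03 a8 00 00 00 00.
XOR each byte with 0x36: 03⊕36=35, a8⊕36=9e, 00⊕36=36, 00⊕36=36, 00⊕36=36, 00⊕36=36.

359e36363636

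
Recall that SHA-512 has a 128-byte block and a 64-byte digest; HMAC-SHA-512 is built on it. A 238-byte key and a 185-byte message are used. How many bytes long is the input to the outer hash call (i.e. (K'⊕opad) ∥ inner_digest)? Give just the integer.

192

Key is 238 > 128 bytes, so it is hashed to 64 bytes then zero-padded to 128: |K'| = 128.
Outer input = (K'⊕opad) ∥ H(inner) → 128 + 64 = 192 bytes.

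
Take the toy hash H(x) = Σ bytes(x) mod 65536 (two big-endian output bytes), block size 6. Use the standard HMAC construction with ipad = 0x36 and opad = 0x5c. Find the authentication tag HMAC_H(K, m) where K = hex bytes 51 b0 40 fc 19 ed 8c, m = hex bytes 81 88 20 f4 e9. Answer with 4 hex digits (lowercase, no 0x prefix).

0273

Key hex bytes 51 b0 40 fc 19 ed 8c is 7 bytes > B = 6, so hash it first: H(key) = 03 cf, then zero-pad to 6 bytes: K' = 03 cf 00 00 00 00.
K' ⊕ ipad = 35 f9 36 36 36 36.  K' ⊕ opad = 5f 93 5c 5c 5c 5c.
Inner input = (K'⊕ipad) ∥ m = 35 f9 36 36 36 36 ∥ 81 88 20 f4 e9.
Inner hash: sum = 53+249+54+54+54+54+129+136+32+244+233 = 1292 → 05 0c.
Outer input = (K'⊕opad) ∥ inner = 5f 93 5c 5c 5c 5c ∥ 05 0c.
Outer hash (tag): sum = 95+147+92+92+92+92+5+12 = 627 → 02 73.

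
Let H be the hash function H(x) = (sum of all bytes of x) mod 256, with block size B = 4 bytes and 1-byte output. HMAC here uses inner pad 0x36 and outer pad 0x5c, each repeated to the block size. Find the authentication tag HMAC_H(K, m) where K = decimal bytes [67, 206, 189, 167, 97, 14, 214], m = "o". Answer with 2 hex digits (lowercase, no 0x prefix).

97

Key decimal bytes [67, 206, 189, 167, 97, 14, 214] = 43 ce bd a7 61 0e d6 is 7 bytes > B = 4, so hash it first: H(key) = ba, then zero-pad to 4 bytes: K' = ba 00 00 00.
K' ⊕ ipad = 8c 36 36 36.  K' ⊕ opad = e6 5c 5c 5c.
Inner input = (K'⊕ipad) ∥ m = 8c 36 36 36 ∥ 6f.
Inner hash: sum = 140+54+54+54+111 = 413; mod 256 = 157 → 9d.
Outer input = (K'⊕opad) ∥ inner = e6 5c 5c 5c ∥ 9d.
Outer hash (tag): sum = 230+92+92+92+157 = 663; mod 256 = 151 → 97.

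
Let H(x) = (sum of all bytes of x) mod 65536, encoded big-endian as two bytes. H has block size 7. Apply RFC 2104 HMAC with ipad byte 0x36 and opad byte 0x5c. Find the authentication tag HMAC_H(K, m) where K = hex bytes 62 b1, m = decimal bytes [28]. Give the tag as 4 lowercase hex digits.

Key hex bytes 62 b1 is 2 bytes ≤ B = 7; zero-pad to 7 bytes: K' = 62 b1 00 00 00 00 00.
K' ⊕ ipad = 54 87 36 36 36 36 36.  K' ⊕ opad = 3e ed 5c 5c 5c 5c 5c.
Inner input = (K'⊕ipad) ∥ m = 54 87 36 36 36 36 36 ∥ 1c.
Inner hash: sum = 84+135+54+54+54+54+54+28 = 517 → 02 05.
Outer input = (K'⊕opad) ∥ inner = 3e ed 5c 5c 5c 5c 5c ∥ 02 05.
Outer hash (tag): sum = 62+237+92+92+92+92+92+2+5 = 766 → 02 fe.

02fe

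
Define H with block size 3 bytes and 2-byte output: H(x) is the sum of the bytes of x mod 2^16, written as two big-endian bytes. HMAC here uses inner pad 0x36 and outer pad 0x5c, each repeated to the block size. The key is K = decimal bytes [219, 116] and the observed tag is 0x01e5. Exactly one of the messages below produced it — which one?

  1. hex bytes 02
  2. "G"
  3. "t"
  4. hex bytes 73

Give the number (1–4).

3

Key decimal bytes [219, 116] = db 74 is 2 bytes ≤ B = 3; zero-pad to 3 bytes: K' = db 74 00.
K' ⊕ ipad = ed 42 36; K' ⊕ opad = 87 28 5c.
m1: inner = H(ed 42 36 02) = 01 67; tag = H(87 28 5c 01 67) = 0173
m2: inner = H(ed 42 36 47) = 01 ac; tag = H(87 28 5c 01 ac) = 01b8
m3: inner = H(ed 42 36 74) = 01 d9; tag = H(87 28 5c 01 d9) = 01e5 ← matches
m4: inner = H(ed 42 36 73) = 01 d8; tag = H(87 28 5c 01 d8) = 01e4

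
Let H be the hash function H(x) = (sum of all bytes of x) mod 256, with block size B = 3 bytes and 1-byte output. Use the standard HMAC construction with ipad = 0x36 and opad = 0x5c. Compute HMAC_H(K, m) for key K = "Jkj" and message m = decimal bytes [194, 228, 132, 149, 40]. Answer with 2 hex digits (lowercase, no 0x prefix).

9f

Key "Jkj" = 4a 6b 6a is exactly B = 3 bytes: K' = 4a 6b 6a.
K' ⊕ ipad = 7c 5d 5c.  K' ⊕ opad = 16 37 36.
Inner input = (K'⊕ipad) ∥ m = 7c 5d 5c ∥ c2 e4 84 95 28.
Inner hash: sum = 124+93+92+194+228+132+149+40 = 1052; mod 256 = 28 → 1c.
Outer input = (K'⊕opad) ∥ inner = 16 37 36 ∥ 1c.
Outer hash (tag): sum = 22+55+54+28 = 159 → 9f.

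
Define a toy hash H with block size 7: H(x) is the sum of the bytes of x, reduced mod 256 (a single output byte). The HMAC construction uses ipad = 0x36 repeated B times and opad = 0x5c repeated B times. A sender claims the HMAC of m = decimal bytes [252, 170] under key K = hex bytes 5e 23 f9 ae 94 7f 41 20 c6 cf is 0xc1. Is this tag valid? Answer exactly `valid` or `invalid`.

Key hex bytes 5e 23 f9 ae 94 7f 41 20 c6 cf is 10 bytes > B = 7, so hash it first: H(key) = 31, then zero-pad to 7 bytes: K' = 31 00 00 00 00 00 00.
K' ⊕ ipad = 07 36 36 36 36 36 36; K' ⊕ opad = 6d 5c 5c 5c 5c 5c 5c.
Inner hash: sum = 7+54+54+54+54+54+54+252+170 = 753; mod 256 = 241 → f1.
Outer hash (recomputed tag): sum = 109+92+92+92+92+92+92+241 = 902; mod 256 = 134 → 86.
Recomputed tag = 86; claimed = c1 → mismatch.

invalid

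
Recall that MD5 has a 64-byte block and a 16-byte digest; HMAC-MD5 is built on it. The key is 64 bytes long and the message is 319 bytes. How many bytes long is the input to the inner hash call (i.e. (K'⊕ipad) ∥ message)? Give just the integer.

383

Key is 64 ≤ 64 bytes, zero-padded: |K'| = 64.
Inner input = (K'⊕ipad) ∥ m → 64 + 319 = 383 bytes.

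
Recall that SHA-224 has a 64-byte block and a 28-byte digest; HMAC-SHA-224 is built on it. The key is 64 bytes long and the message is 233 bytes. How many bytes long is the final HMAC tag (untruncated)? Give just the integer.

28

The tag is one SHA-224 digest: 28 bytes.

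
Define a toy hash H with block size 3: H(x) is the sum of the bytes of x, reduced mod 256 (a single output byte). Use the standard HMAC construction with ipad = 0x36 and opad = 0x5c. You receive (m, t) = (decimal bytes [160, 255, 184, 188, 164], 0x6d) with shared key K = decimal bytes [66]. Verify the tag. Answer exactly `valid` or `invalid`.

valid

Key decimal bytes [66] = 42 is 1 byte ≤ B = 3; zero-pad to 3 bytes: K' = 42 00 00.
K' ⊕ ipad = 74 36 36; K' ⊕ opad = 1e 5c 5c.
Inner hash: sum = 116+54+54+160+255+184+188+164 = 1175; mod 256 = 151 → 97.
Outer hash (recomputed tag): sum = 30+92+92+151 = 365; mod 256 = 109 → 6d.
Recomputed tag = 6d; claimed = 6d → match.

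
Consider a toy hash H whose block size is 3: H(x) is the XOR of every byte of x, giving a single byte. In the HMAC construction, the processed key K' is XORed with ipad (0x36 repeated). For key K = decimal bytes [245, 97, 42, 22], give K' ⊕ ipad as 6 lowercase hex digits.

9e3636

Key decimal bytes [245, 97, 42, 22] = f5 61 2a 16 is 4 bytes > B = 3, so hash it first: H(key) = a8, then zero-pad to 3 bytes: K' = a8 00 00.
XOR each byte with 0x36: a8⊕36=9e, 00⊕36=36, 00⊕36=36.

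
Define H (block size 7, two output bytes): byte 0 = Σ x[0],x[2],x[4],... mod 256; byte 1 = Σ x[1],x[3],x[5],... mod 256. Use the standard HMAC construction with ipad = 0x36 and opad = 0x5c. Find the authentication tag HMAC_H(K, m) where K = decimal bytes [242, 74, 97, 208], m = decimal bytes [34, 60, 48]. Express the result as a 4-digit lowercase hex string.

Key decimal bytes [242, 74, 97, 208] = f2 4a 61 d0 is 4 bytes ≤ B = 7; zero-pad to 7 bytes: K' = f2 4a 61 d0 00 00 00.
K' ⊕ ipad = c4 7c 57 e6 36 36 36.  K' ⊕ opad = ae 16 3d 8c 5c 5c 5c.
Inner input = (K'⊕ipad) ∥ m = c4 7c 57 e6 36 36 36 ∥ 22 3c 30.
Inner hash: even-index sum = 451 mod 256 = 195; odd-index sum = 490 mod 256 = 234 → c3 ea.
Outer input = (K'⊕opad) ∥ inner = ae 16 3d 8c 5c 5c 5c ∥ c3 ea.
Outer hash (tag): even-index sum = 653 mod 256 = 141; odd-index sum = 449 mod 256 = 193 → 8d c1.

8dc1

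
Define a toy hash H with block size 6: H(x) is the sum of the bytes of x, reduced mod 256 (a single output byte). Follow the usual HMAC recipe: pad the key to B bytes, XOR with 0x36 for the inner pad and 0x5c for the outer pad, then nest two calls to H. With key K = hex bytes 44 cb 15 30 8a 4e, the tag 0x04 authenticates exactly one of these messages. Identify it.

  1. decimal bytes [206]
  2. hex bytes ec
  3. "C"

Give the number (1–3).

Key hex bytes 44 cb 15 30 8a 4e is exactly B = 6 bytes: K' = 44 cb 15 30 8a 4e.
K' ⊕ ipad = 72 fd 23 06 bc 78; K' ⊕ opad = 18 97 49 6c d6 12.
m1: inner = H(72 fd 23 06 bc 78 ce) = 9a; tag = H(18 97 49 6c d6 12 9a) = e6
m2: inner = H(72 fd 23 06 bc 78 ec) = b8; tag = H(18 97 49 6c d6 12 b8) = 04 ← matches
m3: inner = H(72 fd 23 06 bc 78 43) = 0f; tag = H(18 97 49 6c d6 12 0f) = 5b

2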